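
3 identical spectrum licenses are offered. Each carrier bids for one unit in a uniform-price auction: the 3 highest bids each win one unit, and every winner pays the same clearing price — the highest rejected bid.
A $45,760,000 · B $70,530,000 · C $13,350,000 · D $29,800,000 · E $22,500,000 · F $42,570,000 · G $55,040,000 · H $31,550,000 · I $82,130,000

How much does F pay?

F pays $0

Bids ranked high→low: 82,130,000 (I), 70,530,000 (B), 55,040,000 (G), 45,760,000 (A), 42,570,000 (F), …
The 3 highest are I, B, G.
First losing bid is A's $45,760,000, which sets the uniform price.
F does not win → pays $0.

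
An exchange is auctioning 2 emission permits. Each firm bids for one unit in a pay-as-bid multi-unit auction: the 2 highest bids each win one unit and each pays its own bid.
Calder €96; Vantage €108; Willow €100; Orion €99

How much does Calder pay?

Bids ranked high→low: 108 (Vantage), 100 (Willow), 99 (Orion), 96 (Calder)
Winners (2 units): Vantage, Willow.
Calder does not win → €0.

Calder pays €0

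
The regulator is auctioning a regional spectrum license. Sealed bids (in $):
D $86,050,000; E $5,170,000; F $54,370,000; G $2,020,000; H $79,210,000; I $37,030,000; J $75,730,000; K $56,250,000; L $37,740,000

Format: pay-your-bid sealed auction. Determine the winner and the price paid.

Bids in order: 86,050,000 (D) > 79,210,000 (H) > 75,730,000 (J) > 56,250,000 (K) > 54,370,000 (F) > 37,740,000 (L) > …
D is highest → pays own bid, $86,050,000.

D pays $86,050,000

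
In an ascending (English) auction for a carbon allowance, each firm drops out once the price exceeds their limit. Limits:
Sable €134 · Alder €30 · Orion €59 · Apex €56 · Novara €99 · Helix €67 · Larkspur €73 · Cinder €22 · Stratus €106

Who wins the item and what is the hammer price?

Sable wins at €106

Ascending (English) auction: the price rises until one bidder remains; the winner pays the price at which the last rival dropped out.
Limits in order: 134 (Sable) > 106 (Stratus) > 99 (Novara) > 73 (Larkspur) > 67 (Helix) > 59 (Orion) > …
Once the price passes €106, only Sable is left; the hammer falls at Stratus's limit of €106.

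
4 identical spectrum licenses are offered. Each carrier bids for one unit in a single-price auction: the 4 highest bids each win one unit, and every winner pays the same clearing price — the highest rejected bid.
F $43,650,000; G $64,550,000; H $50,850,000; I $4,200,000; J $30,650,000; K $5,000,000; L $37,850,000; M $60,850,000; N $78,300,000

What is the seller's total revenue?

Sorting: 78,300,000 (N), 64,550,000 (G), 60,850,000 (M), 50,850,000 (H), 43,650,000 (F), 37,850,000 (L), …
Top 4: N, G, M, H.
Clearing price = highest rejected bid = $43,650,000.
Total revenue = 4 × $43,650,000 = $174,600,000.

Total revenue: $174,600,000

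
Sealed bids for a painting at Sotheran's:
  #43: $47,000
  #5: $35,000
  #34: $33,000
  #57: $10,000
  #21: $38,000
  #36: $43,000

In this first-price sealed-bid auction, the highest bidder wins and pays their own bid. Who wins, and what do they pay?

Sorting bids: 47,000 (#43) > 43,000 (#36) > 38,000 (#21) > 35,000 (#5) > 33,000 (#34) > 10,000 (#57)
First-price: #43 pays what they bid, $47,000.

#43 pays $47,000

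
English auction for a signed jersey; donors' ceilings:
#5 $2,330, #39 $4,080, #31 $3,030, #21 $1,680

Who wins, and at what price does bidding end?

#39 wins at $3,030

Ascending (English) auction: the price rises until one bidder remains; the winner pays the price at which the last rival dropped out.
Sorting limits: 4,080 (#39) > 3,030 (#31) > 2,330 (#5) > 1,680 (#21)
#31 is the last rival to drop out, at $3,030; #39 remains and wins at that price.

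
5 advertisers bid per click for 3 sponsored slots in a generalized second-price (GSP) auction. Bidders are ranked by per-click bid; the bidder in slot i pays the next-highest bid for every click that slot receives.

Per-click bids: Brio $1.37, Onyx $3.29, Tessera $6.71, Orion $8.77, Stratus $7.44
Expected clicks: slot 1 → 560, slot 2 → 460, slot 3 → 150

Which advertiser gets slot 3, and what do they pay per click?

Sorting advertisers: $8.77 (Orion) > $7.44 (Stratus) > $6.71 (Tessera) > $3.29 (Onyx) > …
Slot 3 goes to the third-ranked bidder, Tessera, who pays the next bid down: $3.29/click.

Tessera; $3.29 per click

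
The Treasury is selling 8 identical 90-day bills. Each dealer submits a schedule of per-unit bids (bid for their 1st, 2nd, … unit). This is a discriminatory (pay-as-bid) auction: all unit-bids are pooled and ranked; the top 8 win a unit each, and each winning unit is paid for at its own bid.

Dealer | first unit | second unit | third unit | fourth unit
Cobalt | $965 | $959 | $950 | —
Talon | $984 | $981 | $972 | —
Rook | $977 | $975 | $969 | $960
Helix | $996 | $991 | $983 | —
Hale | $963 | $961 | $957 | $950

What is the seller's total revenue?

Total revenue: $7,859

Merging the schedules and taking the best 8: 996 (Helix-1), 991 (Helix-2), 984 (Talon-1), 983 (Helix-3), 981 (Talon-2), 977 (Rook-1), 975 (Rook-2), 972 (Talon-3)
Next rejected bid: $969 (not a price — pay-as-bid).
Each winning unit pays its own bid.
Revenue = 996 + 991 + 984 + 983 + 981 + 977 + 975 + 972 = $7,859.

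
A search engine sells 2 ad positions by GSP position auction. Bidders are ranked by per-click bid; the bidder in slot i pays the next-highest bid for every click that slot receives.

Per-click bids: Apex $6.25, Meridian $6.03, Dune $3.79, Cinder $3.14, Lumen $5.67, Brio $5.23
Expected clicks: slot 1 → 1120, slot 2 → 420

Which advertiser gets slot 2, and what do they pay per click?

Per-click bids in order: $6.25 (Apex) > $6.03 (Meridian) > $5.67 (Lumen) > …
Slot 2 goes to the second-ranked bidder, Meridian, who pays the next bid down: $5.67/click.

Meridian; $5.67 per click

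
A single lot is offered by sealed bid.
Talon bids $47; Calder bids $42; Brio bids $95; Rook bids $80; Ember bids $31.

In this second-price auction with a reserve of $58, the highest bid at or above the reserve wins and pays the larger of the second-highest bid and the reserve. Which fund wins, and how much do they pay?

Sorting bids: 95 (Brio) > 80 (Rook) > 47 (Talon) > 42 (Calder) > 31 (Ember)
Brio has the top bid at or above the reserve ($95).
max(second-highest $80, reserve $58) = $80; the reserve does not bind.

Brio pays $80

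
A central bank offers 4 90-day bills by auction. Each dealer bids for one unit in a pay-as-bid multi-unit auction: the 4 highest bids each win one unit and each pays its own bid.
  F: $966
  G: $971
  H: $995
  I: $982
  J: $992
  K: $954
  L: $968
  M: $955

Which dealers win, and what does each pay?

H $995, J $992, I $982, G $971

Sorting: 995 (H), 992 (J), 982 (I), 971 (G), 968 (L), 966 (F), …
Winners (4 units): H, J, I, G.
Each winner pays its own bid: H $995, J $992, I $982, G $971.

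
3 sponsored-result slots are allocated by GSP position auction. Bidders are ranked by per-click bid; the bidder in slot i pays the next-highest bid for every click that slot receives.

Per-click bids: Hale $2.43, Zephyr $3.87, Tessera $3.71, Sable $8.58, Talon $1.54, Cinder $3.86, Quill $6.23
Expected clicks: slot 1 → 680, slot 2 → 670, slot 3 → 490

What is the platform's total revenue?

Total revenue: $8720.70

Per-click bids in order: $8.58 (Sable) > $6.23 (Quill) > $3.87 (Zephyr) > $3.86 (Cinder) > …
Slot 1: Sable pays $6.23 × 680 = $4236.40
Slot 2: Quill pays $3.87 × 670 = $2592.90
Slot 3: Zephyr pays $3.86 × 490 = $1891.40
Total = $8720.70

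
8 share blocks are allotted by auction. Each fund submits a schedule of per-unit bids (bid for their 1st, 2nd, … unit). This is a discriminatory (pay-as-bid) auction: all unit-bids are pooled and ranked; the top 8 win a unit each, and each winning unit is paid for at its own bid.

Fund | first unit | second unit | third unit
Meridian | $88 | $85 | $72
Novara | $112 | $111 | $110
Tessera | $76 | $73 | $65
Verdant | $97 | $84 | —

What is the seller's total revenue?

All unit-bids, highest first — top 8: 112 (Novara-1), 111 (Novara-2), 110 (Novara-3), 97 (Verdant-1), 88 (Meridian-1), 85 (Meridian-2), 84 (Verdant-2), 76 (Tessera-1)
Next rejected bid: $73 (not a price — pay-as-bid).
Each winning unit pays its own bid.
Revenue = 112 + 111 + 110 + 97 + 88 + 85 + 84 + 76 = $763.

Total revenue: $763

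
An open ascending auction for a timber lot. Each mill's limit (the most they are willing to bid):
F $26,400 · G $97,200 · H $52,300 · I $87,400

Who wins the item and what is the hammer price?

G wins at $87,400

Sorting limits: 97,200 (G) > 87,400 (I) > 52,300 (H) > 26,400 (F)
Bidding ends when I exits at $87,400; G takes it.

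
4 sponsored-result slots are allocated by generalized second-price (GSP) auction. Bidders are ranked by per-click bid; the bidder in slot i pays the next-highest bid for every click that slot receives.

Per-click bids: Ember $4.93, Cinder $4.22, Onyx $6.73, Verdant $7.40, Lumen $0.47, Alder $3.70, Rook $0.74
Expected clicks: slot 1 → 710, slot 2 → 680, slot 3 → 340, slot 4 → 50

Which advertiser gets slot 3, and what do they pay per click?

Ember; $4.22 per click

Per-click bids in order: $7.40 (Verdant) > $6.73 (Onyx) > $4.93 (Ember) > $4.22 (Cinder) > $3.70 (Alder) > …
Slot 3 goes to the third-ranked bidder, Ember, who pays the next bid down: $4.22/click.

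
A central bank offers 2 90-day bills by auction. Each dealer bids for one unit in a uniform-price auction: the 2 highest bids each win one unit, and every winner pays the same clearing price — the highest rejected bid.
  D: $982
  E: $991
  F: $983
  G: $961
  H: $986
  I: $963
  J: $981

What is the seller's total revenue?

Ordering the bids: 991 (E), 986 (H), 983 (F), 982 (D), …
Top 2: E, H.
Highest unsuccessful bid: $983 → clearing price.
Total revenue = 2 × $983 = $1,966.

Total revenue: $1,966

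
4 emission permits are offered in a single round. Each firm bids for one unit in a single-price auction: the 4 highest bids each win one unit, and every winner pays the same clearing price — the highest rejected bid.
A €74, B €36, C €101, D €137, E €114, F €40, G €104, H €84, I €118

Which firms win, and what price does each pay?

Ordering the bids: 137 (D), 118 (I), 114 (E), 104 (G), 101 (C), 84 (H), …
Top 4: D, I, E, G.
First losing bid is C's €101, which sets the uniform price.

D, I, E, G; each pays €101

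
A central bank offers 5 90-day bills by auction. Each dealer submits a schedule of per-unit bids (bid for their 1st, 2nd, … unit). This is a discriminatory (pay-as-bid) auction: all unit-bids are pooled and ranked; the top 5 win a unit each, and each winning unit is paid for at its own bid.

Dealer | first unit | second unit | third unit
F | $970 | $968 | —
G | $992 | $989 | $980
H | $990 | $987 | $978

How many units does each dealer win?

Pooled unit-bids ranked (top 5): 992 (G-1), 990 (H-1), 989 (G-2), 987 (H-2), 980 (G-3)
Next rejected bid: $978 (not a price — pay-as-bid).
Allocation: G 3, H 2.

G 3, H 2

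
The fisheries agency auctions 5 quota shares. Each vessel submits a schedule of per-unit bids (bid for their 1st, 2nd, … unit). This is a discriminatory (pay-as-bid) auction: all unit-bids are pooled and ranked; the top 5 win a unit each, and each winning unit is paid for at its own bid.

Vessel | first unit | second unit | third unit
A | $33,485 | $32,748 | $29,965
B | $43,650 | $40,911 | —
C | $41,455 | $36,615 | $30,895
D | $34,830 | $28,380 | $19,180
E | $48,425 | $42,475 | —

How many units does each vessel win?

B 2, C 1, E 2

All unit-bids, highest first — top 5: 48,425 (E-1), 43,650 (B-1), 42,475 (E-2), 41,455 (C-1), 40,911 (B-2)
Next rejected bid: $36,615 (not a price — pay-as-bid).
Allocation: B 2, C 1, E 2.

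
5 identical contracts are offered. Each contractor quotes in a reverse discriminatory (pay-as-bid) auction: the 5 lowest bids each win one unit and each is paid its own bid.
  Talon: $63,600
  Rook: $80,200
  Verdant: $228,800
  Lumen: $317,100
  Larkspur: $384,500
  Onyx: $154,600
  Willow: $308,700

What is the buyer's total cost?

Total cost: $835,900

Sorting: 63,600 (Talon), 80,200 (Rook), 154,600 (Onyx), 228,800 (Verdant), 308,700 (Willow), 317,100 (Lumen), 384,500 (Larkspur)
Winners (5 units): Talon, Rook, Onyx, Verdant, Willow.
Total cost = 63,600 + 80,200 + 154,600 + 228,800 + 308,700 = $835,900.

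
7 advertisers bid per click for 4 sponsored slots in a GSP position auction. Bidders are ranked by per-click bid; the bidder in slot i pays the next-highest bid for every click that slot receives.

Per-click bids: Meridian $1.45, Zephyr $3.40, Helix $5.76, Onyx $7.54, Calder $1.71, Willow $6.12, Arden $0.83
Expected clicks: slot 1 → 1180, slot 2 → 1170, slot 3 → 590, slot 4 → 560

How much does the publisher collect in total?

Total revenue: $16924.40

Ranked by bid: $7.54 (Onyx) > $6.12 (Willow) > $5.76 (Helix) > $3.40 (Zephyr) > $1.71 (Calder) > …
Slot 1: Onyx pays $6.12 × 1180 = $7221.60
Slot 2: Willow pays $5.76 × 1170 = $6739.20
Slot 3: Helix pays $3.40 × 590 = $2006.00
Slot 4: Zephyr pays $1.71 × 560 = $957.60
Total = $16924.40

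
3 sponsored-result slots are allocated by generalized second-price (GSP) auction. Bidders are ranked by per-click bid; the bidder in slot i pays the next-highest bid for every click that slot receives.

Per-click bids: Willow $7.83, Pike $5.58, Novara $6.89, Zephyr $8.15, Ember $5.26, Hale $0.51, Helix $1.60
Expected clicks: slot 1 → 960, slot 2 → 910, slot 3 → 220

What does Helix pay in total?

Helix pays $0.00

Sorting advertisers: $8.15 (Zephyr) > $7.83 (Willow) > $6.89 (Novara) > $5.58 (Pike) > …
Helix ranks below slot 3 → no slot, pays nothing.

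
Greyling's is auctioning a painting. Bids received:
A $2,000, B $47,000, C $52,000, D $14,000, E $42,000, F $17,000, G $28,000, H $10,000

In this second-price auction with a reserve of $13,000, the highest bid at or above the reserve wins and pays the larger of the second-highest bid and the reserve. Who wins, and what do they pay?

C pays $47,000

Bids ranked: 52,000 (C) > 47,000 (B) > 42,000 (E) > 28,000 (G) > 17,000 (F) > 14,000 (D) > …
C has the top bid at or above the reserve ($52,000).
max(second-highest $47,000, reserve $13,000) = $47,000; the reserve does not bind.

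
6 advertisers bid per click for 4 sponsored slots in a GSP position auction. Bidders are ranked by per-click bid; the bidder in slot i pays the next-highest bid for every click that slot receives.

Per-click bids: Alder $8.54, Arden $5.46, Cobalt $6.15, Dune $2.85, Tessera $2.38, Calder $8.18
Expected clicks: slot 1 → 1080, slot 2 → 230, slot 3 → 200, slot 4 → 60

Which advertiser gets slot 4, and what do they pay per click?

Sorting advertisers: $8.54 (Alder) > $8.18 (Calder) > $6.15 (Cobalt) > $5.46 (Arden) > $2.85 (Dune) > …
Slot 4 goes to the fourth-ranked bidder, Arden, who pays the next bid down: $2.85/click.

Arden; $2.85 per click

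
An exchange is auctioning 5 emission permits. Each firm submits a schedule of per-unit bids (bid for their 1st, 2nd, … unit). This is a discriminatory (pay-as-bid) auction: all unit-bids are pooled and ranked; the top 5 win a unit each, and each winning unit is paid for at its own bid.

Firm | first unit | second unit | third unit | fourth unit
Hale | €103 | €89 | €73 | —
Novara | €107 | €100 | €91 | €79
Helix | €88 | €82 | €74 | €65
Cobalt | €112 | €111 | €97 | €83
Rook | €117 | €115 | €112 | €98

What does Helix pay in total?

Helix pays €0

Merging the schedules and taking the best 5: 117 (Rook-1), 115 (Rook-2), 112 (Cobalt-1), 112 (Rook-3), 111 (Cobalt-2)
Next rejected bid: €107 (not a price — pay-as-bid).
Helix wins no units.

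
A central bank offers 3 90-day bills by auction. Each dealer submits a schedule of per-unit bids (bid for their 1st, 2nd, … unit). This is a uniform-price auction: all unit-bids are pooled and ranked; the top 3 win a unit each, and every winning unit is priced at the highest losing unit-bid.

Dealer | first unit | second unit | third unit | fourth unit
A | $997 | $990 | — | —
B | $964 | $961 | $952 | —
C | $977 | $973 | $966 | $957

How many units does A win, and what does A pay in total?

A: 2 units, pays $1,946

Merging the schedules and taking the best 3: 997 (A-1), 990 (A-2), 977 (C-1)
First bid not allocated: $973.
A wins 2 unit(s) at $973 each.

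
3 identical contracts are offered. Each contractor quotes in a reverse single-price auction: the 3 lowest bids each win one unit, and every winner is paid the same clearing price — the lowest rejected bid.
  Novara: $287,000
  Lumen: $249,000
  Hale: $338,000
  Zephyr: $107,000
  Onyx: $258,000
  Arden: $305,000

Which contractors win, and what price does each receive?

Zephyr, Lumen, Onyx; each is paid $287,000

Ordering the bids: 107,000 (Zephyr), 249,000 (Lumen), 258,000 (Onyx), 287,000 (Novara), 305,000 (Arden), …
The 3 lowest are Zephyr, Lumen, Onyx.
Clearing price = lowest rejected bid = $287,000.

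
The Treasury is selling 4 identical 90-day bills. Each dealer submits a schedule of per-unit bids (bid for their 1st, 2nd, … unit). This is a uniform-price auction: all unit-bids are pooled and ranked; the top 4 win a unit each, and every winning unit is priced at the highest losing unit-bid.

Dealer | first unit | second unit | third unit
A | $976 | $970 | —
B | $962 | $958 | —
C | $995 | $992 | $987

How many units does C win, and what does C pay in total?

C: 3 units, pays $2,910

Merging the schedules and taking the best 4: 995 (C-1), 992 (C-2), 987 (C-3), 976 (A-1)
Highest rejected unit-bid = $970.
C wins 3 unit(s) at $970 each.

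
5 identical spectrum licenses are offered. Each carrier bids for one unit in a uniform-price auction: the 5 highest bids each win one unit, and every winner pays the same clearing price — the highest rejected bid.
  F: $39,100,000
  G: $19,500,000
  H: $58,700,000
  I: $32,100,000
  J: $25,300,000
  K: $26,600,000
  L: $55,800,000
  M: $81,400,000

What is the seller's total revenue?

Bids ranked high→low: 81,400,000 (M), 58,700,000 (H), 55,800,000 (L), 39,100,000 (F), 32,100,000 (I), 26,600,000 (K), 25,300,000 (J), …
Top 5: M, H, L, F, I.
Clearing price = highest rejected bid = $26,600,000.
Total revenue = 5 × $26,600,000 = $133,000,000.

Total revenue: $133,000,000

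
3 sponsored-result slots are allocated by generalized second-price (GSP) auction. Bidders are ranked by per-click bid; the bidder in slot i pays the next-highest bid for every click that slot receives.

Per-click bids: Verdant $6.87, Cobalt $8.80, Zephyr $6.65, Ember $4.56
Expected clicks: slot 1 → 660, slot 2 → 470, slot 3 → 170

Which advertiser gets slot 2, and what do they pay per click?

Per-click bids in order: $8.80 (Cobalt) > $6.87 (Verdant) > $6.65 (Zephyr) > $4.56 (Ember)
Slot 2 goes to the second-ranked bidder, Verdant, who pays the next bid down: $6.65/click.

Verdant; $6.65 per click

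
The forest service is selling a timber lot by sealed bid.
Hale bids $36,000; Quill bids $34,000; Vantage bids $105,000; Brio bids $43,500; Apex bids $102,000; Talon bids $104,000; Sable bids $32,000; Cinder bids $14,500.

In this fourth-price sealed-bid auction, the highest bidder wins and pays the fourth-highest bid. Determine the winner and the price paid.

Vantage pays $43,500

Sorting bids: 105,000 (Vantage) > 104,000 (Talon) > 102,000 (Apex) > 43,500 (Brio) > 36,000 (Hale) > 34,000 (Quill) > …
Vantage is highest; pays the fourth-highest bid, $43,500.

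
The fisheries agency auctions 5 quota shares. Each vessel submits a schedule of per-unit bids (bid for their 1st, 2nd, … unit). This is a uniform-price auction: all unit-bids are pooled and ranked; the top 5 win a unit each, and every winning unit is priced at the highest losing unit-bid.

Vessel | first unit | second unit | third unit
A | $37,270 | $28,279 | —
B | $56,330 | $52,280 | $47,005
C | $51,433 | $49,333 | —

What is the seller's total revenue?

Pooled unit-bids ranked (top 5): 56,330 (B-1), 52,280 (B-2), 51,433 (C-1), 49,333 (C-2), 47,005 (B-3)
Highest rejected unit-bid = $37,270.
Allocation: B 3, C 2. Every unit priced at $37,270.
Revenue = 5 × 37,270 = $186,350.

Total revenue: $186,350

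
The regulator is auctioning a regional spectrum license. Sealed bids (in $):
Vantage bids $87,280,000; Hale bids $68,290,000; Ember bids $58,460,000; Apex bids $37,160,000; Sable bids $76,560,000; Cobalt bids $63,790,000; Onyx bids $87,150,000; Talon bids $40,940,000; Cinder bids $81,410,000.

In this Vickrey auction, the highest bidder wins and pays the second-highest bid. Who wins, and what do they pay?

Vickrey auction: the highest bidder wins and pays the second-highest bid.
Bids ranked: 87,280,000 (Vantage) > 87,150,000 (Onyx) > 81,410,000 (Cinder) > 76,560,000 (Sable) > 68,290,000 (Hale) > 63,790,000 (Cobalt) > …
Vantage wins with the highest bid; price is set by the runner-up at $87,150,000.

Vantage pays $87,150,000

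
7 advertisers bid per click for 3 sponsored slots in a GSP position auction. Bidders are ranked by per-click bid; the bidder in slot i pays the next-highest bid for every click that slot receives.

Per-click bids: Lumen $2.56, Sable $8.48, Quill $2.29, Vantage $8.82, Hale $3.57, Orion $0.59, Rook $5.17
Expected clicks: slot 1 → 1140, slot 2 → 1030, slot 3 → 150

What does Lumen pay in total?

Ranked by bid: $8.82 (Vantage) > $8.48 (Sable) > $5.17 (Rook) > $3.57 (Hale) > …
Lumen ranks below slot 3 → no slot, pays nothing.

Lumen pays $0.00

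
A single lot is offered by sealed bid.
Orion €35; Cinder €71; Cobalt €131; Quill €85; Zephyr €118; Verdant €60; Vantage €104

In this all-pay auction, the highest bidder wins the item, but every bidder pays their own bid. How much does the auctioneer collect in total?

Total revenue: €604

Sorting bids: 131 (Cobalt) > 118 (Zephyr) > 104 (Vantage) > 85 (Quill) > 71 (Cinder) > 60 (Verdant) > …
Every bidder forfeits their bid regardless of winning.
Revenue = 35 + 71 + 131 + 85 + 118 + 60 + 104 = €604.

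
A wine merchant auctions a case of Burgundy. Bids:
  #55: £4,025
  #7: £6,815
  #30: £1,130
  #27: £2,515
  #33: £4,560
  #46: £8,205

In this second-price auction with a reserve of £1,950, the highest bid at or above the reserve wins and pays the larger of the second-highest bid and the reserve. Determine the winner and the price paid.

#46 pays £6,815

Bids ranked: 8,205 (#46) > 6,815 (#7) > 4,560 (#33) > 4,025 (#55) > 2,515 (#27) > 1,130 (#30)
#46 has the top bid at or above the reserve (£8,205).
Second-highest bid £6,815 exceeds the reserve £1,950 → payment £6,815.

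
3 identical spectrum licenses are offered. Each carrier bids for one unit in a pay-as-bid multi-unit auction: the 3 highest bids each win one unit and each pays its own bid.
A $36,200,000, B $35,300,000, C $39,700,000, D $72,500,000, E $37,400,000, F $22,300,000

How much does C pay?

Bids ranked high→low: 72,500,000 (D), 39,700,000 (C), 37,400,000 (E), 36,200,000 (A), 35,300,000 (B), …
The 3 highest are D, C, E.
C wins → own bid $39,700,000.

C pays $39,700,000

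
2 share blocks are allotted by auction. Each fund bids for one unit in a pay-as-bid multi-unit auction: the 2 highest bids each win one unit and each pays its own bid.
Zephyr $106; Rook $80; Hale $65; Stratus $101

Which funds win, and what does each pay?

Zephyr $106, Stratus $101

Ordering the bids: 106 (Zephyr), 101 (Stratus), 80 (Rook), 65 (Hale)
Top 2: Zephyr, Stratus.
Each winner pays its own bid: Zephyr $106, Stratus $101.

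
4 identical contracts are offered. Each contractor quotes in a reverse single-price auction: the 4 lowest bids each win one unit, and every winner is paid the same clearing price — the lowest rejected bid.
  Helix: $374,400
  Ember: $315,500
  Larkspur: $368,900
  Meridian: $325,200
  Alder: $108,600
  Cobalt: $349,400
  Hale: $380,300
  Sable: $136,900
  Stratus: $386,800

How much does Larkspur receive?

Ordering the bids: 108,600 (Alder), 136,900 (Sable), 315,500 (Ember), 325,200 (Meridian), 349,400 (Cobalt), 368,900 (Larkspur), …
Winners (4 units): Alder, Sable, Ember, Meridian.
Lowest unsuccessful bid: $349,400 → clearing price.
Larkspur does not win → is paid $0.

Larkspur is paid $0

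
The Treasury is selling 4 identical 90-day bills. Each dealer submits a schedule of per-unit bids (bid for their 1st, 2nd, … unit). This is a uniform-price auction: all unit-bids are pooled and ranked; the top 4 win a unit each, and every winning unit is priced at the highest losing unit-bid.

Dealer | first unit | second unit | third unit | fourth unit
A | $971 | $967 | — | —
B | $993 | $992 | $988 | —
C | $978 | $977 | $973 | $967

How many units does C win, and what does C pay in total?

C: 1 unit, pays $977

Merging the schedules and taking the best 4: 993 (B-1), 992 (B-2), 988 (B-3), 978 (C-1)
First bid not allocated: $977.
C wins 1 unit(s) at $977 each.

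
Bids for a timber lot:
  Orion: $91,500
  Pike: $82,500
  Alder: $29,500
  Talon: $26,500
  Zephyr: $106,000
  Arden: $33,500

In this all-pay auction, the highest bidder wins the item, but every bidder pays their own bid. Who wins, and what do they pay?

Rule: the highest bidder wins the item, but every bidder pays their own bid.
Sorting bids: 106,000 (Zephyr) > 91,500 (Orion) > 82,500 (Pike) > 33,500 (Arden) > 29,500 (Alder) > 26,500 (Talon)
Zephyr is highest and takes the item; every bidder forfeits their bid.

Zephyr pays $106,000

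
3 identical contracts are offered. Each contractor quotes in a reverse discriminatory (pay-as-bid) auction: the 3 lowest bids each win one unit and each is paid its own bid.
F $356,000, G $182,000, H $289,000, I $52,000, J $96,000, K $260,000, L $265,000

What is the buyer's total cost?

Ordering the bids: 52,000 (I), 96,000 (J), 182,000 (G), 260,000 (K), 265,000 (L), …
The 3 lowest are I, J, G.
Total cost = 52,000 + 96,000 + 182,000 = $330,000.

Total cost: $330,000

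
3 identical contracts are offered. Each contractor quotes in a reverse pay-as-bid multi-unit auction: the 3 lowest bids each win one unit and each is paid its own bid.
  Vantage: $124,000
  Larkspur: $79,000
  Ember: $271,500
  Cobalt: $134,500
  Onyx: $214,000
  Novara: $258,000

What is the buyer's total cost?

Total cost: $337,500

Ordering the bids: 79,000 (Larkspur), 124,000 (Vantage), 134,500 (Cobalt), 214,000 (Onyx), 258,000 (Novara), …
The 3 lowest are Larkspur, Vantage, Cobalt.
Total cost = 79,000 + 124,000 + 134,500 = $337,500.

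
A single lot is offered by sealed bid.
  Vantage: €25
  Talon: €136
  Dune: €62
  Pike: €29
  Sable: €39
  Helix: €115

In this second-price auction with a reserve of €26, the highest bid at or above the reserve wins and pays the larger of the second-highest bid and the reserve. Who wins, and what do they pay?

Sorting bids: 136 (Talon) > 115 (Helix) > 62 (Dune) > 39 (Sable) > 29 (Pike) > 25 (Vantage)
Talon has the top bid at or above the reserve (€136).
max(second-highest €115, reserve €26) = €115; the reserve does not bind.

Talon pays €115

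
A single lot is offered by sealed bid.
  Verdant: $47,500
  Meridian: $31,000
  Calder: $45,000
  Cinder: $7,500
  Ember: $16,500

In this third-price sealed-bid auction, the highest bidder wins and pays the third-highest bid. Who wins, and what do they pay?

Verdant pays $31,000

Bids ranked: 47,500 (Verdant) > 45,000 (Calder) > 31,000 (Meridian) > 16,500 (Ember) > 7,500 (Cinder)
Verdant is highest; pays the third-highest bid, $31,000.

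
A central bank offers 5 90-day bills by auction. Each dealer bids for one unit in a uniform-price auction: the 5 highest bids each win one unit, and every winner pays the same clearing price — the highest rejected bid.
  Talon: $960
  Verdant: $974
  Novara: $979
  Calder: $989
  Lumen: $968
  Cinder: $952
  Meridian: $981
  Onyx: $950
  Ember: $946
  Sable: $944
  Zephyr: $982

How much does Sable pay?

Sable pays $0

Ordering the bids: 989 (Calder), 982 (Zephyr), 981 (Meridian), 979 (Novara), 974 (Verdant), 968 (Lumen), 960 (Talon), …
The 5 highest are Calder, Zephyr, Meridian, Novara, Verdant.
First losing bid is Lumen's $968, which sets the uniform price.
Sable does not win → pays $0.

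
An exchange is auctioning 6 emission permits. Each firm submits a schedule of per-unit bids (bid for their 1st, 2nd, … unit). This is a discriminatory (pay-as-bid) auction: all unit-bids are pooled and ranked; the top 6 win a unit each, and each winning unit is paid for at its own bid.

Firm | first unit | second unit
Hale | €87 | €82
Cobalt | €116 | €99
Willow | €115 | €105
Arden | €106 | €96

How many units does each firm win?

All unit-bids, highest first — top 6: 116 (Cobalt-1), 115 (Willow-1), 106 (Arden-1), 105 (Willow-2), 99 (Cobalt-2), 96 (Arden-2)
Next rejected bid: €87 (not a price — pay-as-bid).
Allocation: Arden 2, Cobalt 2, Willow 2.

Arden 2, Cobalt 2, Willow 2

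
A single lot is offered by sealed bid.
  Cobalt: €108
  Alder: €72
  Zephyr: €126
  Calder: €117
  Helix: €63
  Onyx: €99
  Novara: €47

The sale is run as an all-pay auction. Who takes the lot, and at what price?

Bids ranked: 126 (Zephyr) > 117 (Calder) > 108 (Cobalt) > 99 (Onyx) > 72 (Alder) > 63 (Helix) > …
Zephyr is highest and takes the item; every bidder forfeits their bid.

Zephyr pays €126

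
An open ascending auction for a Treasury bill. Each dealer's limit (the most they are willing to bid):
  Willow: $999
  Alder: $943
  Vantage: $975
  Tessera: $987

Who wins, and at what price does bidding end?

Willow wins at $987

Ascending (English) auction: the price rises until one bidder remains; the winner pays the price at which the last rival dropped out.
Limits in order: 999 (Willow) > 987 (Tessera) > 975 (Vantage) > 943 (Alder)
Bidding ends when Tessera exits at $987; Willow takes it.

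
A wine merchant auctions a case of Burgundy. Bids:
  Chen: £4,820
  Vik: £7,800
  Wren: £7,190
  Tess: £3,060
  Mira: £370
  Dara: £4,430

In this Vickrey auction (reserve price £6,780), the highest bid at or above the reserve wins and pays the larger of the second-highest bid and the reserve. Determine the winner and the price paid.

Vik pays £7,190

Rule: the highest bid at or above the reserve wins and pays the larger of the second-highest bid and the reserve.
Bids in order: 7,800 (Vik) > 7,190 (Wren) > 4,820 (Chen) > 4,430 (Dara) > 3,060 (Tess) > 370 (Mira)
Vik has the top bid at or above the reserve (£7,800).
Second-highest bid £7,190 exceeds the reserve £6,780 → payment £7,190.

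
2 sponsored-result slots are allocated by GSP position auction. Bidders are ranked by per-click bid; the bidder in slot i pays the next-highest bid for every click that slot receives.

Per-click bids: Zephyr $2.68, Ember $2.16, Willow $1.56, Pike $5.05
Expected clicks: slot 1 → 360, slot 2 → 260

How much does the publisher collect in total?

Ranked by bid: $5.05 (Pike) > $2.68 (Zephyr) > $2.16 (Ember) > …
Slot 1: Pike pays $2.68 × 360 = $964.80
Slot 2: Zephyr pays $2.16 × 260 = $561.60
Total = $1526.40

Total revenue: $1526.40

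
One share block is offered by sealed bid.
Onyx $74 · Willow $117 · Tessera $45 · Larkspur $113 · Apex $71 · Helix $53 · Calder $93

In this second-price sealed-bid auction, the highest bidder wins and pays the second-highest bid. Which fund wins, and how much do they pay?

Rule: the highest bidder wins and pays the second-highest bid.
Bids in order: 117 (Willow) > 113 (Larkspur) > 93 (Calder) > 74 (Onyx) > 71 (Apex) > 53 (Helix) > …
Second-price: Willow pays Larkspur's bid of $113.

Willow pays $113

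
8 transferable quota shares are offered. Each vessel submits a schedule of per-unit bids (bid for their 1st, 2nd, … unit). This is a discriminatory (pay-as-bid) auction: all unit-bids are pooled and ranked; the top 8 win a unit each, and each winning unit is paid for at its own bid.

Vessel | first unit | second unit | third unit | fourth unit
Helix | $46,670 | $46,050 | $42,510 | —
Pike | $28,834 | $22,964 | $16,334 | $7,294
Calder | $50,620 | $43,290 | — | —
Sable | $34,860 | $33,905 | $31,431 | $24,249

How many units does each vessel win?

Calder 2, Helix 3, Sable 3

Merging the schedules and taking the best 8: 50,620 (Calder-1), 46,670 (Helix-1), 46,050 (Helix-2), 43,290 (Calder-2), 42,510 (Helix-3), 34,860 (Sable-1), 33,905 (Sable-2), 31,431 (Sable-3)
Next rejected bid: $28,834 (not a price — pay-as-bid).
Allocation: Calder 2, Helix 3, Sable 3.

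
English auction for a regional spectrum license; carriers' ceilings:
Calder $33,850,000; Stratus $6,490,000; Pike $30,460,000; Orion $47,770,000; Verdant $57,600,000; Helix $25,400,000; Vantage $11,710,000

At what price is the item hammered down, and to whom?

Verdant wins at $47,770,000

Ascending (English) auction: the price rises until one bidder remains; the winner pays the price at which the last rival dropped out.
Limits ranked: 57,600,000 (Verdant) > 47,770,000 (Orion) > 33,850,000 (Calder) > 30,460,000 (Pike) > 25,400,000 (Helix) > 11,710,000 (Vantage) > …
Orion is the last rival to drop out, at $47,770,000; Verdant remains and wins at that price.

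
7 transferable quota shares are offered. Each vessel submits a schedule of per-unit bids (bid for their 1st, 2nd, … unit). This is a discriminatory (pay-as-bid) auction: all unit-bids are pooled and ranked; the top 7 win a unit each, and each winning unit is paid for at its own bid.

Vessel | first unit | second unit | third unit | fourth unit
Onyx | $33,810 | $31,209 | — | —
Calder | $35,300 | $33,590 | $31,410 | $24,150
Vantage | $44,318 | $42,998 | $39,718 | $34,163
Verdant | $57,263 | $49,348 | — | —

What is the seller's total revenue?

Total revenue: $303,108

Merging the schedules and taking the best 7: 57,263 (Verdant-1), 49,348 (Verdant-2), 44,318 (Vantage-1), 42,998 (Vantage-2), 39,718 (Vantage-3), 35,300 (Calder-1), 34,163 (Vantage-4)
Next rejected bid: $33,810 (not a price — pay-as-bid).
Each winning unit pays its own bid.
Revenue = 57,263 + 49,348 + 44,318 + 42,998 + 39,718 + 35,300 + 34,163 = $303,108.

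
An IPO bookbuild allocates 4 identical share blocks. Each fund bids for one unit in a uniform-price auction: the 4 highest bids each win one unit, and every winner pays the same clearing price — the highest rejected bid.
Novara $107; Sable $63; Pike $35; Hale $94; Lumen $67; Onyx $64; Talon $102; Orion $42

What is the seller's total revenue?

Sorting: 107 (Novara), 102 (Talon), 94 (Hale), 67 (Lumen), 64 (Onyx), 63 (Sable), …
Winners (4 units): Novara, Talon, Hale, Lumen.
Highest unsuccessful bid: $64 → clearing price.
Total revenue = 4 × $64 = $256.

Total revenue: $256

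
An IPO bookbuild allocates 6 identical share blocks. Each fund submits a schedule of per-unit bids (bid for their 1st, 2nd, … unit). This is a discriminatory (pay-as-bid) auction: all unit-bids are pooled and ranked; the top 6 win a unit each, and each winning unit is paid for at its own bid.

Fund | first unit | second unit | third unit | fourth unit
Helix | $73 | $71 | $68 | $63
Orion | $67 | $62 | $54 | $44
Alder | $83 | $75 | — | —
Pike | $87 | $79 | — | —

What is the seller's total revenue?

Merging the schedules and taking the best 6: 87 (Pike-1), 83 (Alder-1), 79 (Pike-2), 75 (Alder-2), 73 (Helix-1), 71 (Helix-2)
Next rejected bid: $68 (not a price — pay-as-bid).
Each winning unit pays its own bid.
Revenue = 87 + 83 + 79 + 75 + 73 + 71 = $468.

Total revenue: $468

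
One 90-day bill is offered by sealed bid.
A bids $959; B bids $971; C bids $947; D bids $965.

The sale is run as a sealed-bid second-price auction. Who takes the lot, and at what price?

Sealed-bid second-price auction: the highest bidder wins and pays the second-highest bid.
Bids in order: 971 (B) > 965 (D) > 959 (A) > 947 (C)
Second-price: B pays D's bid of $965.

B pays $965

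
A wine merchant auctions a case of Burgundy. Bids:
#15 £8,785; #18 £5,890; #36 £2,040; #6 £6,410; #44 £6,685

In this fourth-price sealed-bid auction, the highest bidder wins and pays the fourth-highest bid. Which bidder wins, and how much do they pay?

#15 pays £5,890

Bids in order: 8,785 (#15) > 6,685 (#44) > 6,410 (#6) > 5,890 (#18) > 2,040 (#36)
#15 wins; payment is bid #4 in the ranking = £5,890.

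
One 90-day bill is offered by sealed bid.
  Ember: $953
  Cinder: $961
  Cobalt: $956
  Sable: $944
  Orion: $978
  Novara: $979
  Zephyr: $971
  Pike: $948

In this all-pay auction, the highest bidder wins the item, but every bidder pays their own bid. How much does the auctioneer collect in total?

Total revenue: $7,690

Bids ranked: 979 (Novara) > 978 (Orion) > 971 (Zephyr) > 961 (Cinder) > 956 (Cobalt) > 953 (Ember) > …
Novara wins with the top bid; all bids are sunk regardless.
Every bidder forfeits their bid regardless of winning.
Revenue = 953 + 961 + 956 + 944 + 978 + 979 + 971 + 948 = $7,690.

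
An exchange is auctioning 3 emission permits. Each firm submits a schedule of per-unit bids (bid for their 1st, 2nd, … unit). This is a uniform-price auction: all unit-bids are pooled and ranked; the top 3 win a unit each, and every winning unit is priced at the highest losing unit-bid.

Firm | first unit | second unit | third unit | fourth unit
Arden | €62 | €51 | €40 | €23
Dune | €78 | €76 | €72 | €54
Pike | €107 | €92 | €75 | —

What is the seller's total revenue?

All unit-bids, highest first — top 3: 107 (Pike-1), 92 (Pike-2), 78 (Dune-1)
Highest rejected unit-bid = €76.
Allocation: Dune 1, Pike 2. Every unit priced at €76.
Revenue = 3 × 76 = €228.

Total revenue: €228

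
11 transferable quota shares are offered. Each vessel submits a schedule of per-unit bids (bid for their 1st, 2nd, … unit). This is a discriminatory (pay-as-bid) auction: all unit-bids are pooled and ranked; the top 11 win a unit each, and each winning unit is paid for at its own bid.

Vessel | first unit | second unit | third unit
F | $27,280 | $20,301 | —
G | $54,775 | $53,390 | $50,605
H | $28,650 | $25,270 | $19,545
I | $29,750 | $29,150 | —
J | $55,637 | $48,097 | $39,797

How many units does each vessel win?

F 1, G 3, H 2, I 2, J 3

All unit-bids, highest first — top 11: 55,637 (J-1), 54,775 (G-1), 53,390 (G-2), 50,605 (G-3), 48,097 (J-2), 39,797 (J-3), 29,750 (I-1), 29,150 (I-2), 28,650 (H-1), 27,280 (F-1), 25,270 (H-2)
Next rejected bid: $20,301 (not a price — pay-as-bid).
Allocation: F 1, G 3, H 2, I 2, J 3.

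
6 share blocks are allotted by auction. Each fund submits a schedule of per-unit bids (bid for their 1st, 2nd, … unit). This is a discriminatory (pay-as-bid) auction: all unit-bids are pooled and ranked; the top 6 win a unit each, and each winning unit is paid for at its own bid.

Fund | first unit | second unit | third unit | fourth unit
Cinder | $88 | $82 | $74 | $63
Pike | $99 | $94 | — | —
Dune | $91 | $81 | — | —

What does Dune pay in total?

All unit-bids, highest first — top 6: 99 (Pike-1), 94 (Pike-2), 91 (Dune-1), 88 (Cinder-1), 82 (Cinder-2), 81 (Dune-2)
Next rejected bid: $74 (not a price — pay-as-bid).
Dune's winning unit-bids: 91 + 81 = $172.

Dune pays $172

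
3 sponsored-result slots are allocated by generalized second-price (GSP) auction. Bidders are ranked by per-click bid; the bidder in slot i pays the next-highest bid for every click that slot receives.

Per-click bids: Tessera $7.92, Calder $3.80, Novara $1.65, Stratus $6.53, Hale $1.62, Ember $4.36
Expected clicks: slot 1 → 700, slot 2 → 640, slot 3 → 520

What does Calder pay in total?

Calder pays $0.00

Ranked by bid: $7.92 (Tessera) > $6.53 (Stratus) > $4.36 (Ember) > $3.80 (Calder) > …
Calder ranks below slot 3 → no slot, pays nothing.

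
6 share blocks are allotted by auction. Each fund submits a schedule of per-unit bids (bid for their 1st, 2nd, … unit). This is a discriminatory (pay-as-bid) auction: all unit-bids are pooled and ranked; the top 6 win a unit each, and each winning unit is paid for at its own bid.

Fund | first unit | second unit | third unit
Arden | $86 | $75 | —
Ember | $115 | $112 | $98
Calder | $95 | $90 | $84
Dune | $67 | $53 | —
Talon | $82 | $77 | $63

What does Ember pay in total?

Pooled unit-bids ranked (top 6): 115 (Ember-1), 112 (Ember-2), 98 (Ember-3), 95 (Calder-1), 90 (Calder-2), 86 (Arden-1)
Next rejected bid: $84 (not a price — pay-as-bid).
Ember's winning unit-bids: 115 + 112 + 98 = $325.

Ember pays $325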